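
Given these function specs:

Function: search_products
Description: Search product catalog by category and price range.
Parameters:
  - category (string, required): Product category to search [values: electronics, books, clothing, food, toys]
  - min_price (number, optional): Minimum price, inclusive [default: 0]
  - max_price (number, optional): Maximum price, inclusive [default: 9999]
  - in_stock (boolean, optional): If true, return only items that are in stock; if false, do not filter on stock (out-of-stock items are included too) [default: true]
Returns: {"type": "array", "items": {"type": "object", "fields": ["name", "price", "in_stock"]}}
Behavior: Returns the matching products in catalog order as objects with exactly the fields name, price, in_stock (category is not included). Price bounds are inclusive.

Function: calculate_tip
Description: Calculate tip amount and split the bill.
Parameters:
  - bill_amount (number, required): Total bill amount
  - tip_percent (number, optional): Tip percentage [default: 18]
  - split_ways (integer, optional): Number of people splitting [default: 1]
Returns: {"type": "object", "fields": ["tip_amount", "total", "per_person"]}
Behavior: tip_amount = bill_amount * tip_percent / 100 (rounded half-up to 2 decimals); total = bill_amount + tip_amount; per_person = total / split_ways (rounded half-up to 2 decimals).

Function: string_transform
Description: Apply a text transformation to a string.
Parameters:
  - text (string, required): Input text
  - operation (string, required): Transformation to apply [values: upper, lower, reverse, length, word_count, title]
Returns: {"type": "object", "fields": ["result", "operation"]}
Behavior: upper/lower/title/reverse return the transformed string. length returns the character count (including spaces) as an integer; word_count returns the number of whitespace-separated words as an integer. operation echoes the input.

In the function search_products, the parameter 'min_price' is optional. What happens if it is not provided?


The search_products spec declares:
  - min_price (number, optional): Minimum price, inclusive [default: 0]
It defaults to 0


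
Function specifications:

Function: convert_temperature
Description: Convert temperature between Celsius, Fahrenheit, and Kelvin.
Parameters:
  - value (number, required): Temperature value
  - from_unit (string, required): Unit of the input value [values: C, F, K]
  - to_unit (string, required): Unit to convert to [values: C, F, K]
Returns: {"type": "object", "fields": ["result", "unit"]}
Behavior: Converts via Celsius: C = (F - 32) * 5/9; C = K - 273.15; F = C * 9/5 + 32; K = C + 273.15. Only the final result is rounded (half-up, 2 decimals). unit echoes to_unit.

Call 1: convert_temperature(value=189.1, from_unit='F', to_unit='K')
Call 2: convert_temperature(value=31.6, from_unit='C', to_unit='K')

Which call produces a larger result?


Call 1:
  To C: (189.1 - 32) * 5/9 = 87.277778
  To K: 87.277778 + 273.15 = 360.427778
  Round to 2 decimals: 360.43
  -> 360.43 K
Call 2:
  Input already in C: 31.6
  To K: 31.6 + 273.15 = 304.75
  Round to 2 decimals: 304.75
  -> 304.75 K
Call 1 (360.43 K)


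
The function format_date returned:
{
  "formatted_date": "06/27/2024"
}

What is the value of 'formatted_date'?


06/27/2024


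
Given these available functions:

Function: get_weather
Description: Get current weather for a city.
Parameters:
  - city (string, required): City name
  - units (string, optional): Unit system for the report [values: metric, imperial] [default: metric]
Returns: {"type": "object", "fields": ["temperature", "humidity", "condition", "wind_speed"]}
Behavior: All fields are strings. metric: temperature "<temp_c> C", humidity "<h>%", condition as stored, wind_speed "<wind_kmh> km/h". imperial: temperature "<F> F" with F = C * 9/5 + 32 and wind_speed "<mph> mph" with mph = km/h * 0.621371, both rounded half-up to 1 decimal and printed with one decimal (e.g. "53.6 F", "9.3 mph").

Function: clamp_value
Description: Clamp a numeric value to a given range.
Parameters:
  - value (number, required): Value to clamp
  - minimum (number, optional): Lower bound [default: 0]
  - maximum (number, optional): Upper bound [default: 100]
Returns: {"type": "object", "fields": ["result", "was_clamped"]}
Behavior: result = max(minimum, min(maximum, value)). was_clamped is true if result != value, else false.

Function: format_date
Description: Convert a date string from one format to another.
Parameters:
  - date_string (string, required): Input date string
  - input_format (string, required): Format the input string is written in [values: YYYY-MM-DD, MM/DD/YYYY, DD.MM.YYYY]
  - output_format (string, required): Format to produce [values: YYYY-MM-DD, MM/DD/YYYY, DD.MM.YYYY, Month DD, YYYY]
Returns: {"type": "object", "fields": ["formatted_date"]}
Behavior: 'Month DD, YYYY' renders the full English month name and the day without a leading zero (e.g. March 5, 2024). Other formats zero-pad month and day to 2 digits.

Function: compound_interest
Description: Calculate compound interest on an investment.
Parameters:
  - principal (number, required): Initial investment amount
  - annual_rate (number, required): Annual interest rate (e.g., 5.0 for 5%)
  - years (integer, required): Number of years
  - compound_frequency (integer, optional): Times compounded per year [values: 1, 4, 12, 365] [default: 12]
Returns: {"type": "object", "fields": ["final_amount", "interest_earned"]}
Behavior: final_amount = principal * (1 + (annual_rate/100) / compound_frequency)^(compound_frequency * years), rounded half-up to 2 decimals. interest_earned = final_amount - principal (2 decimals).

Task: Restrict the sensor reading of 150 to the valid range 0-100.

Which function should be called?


The task needs a function whose description is: Clamp a numeric value to a given range.
clamp_value


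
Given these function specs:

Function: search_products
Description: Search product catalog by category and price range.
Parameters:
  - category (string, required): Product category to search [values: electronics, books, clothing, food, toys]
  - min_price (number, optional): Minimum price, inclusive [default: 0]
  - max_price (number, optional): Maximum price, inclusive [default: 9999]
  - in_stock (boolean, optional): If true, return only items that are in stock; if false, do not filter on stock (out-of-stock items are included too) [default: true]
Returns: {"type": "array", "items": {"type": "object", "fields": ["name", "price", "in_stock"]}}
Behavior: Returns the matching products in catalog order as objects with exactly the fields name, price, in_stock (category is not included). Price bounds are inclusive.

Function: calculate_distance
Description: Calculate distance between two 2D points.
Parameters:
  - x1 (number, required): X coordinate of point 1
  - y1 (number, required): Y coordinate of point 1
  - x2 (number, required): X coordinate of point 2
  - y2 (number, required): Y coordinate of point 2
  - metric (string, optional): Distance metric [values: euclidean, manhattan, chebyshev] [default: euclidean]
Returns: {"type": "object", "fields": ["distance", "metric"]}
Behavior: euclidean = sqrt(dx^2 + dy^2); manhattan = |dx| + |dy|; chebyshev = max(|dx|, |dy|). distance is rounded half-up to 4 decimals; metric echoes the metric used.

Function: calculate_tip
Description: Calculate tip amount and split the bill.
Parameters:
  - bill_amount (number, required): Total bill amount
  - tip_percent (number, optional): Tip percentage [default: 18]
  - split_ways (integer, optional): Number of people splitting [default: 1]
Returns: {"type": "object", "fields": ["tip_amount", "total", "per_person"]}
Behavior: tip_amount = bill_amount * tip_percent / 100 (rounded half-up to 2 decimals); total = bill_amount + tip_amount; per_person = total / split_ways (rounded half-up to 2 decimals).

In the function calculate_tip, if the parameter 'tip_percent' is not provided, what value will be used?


The calculate_tip spec declares:
  - tip_percent (number, optional): Tip percentage [default: 18]
Default:
18


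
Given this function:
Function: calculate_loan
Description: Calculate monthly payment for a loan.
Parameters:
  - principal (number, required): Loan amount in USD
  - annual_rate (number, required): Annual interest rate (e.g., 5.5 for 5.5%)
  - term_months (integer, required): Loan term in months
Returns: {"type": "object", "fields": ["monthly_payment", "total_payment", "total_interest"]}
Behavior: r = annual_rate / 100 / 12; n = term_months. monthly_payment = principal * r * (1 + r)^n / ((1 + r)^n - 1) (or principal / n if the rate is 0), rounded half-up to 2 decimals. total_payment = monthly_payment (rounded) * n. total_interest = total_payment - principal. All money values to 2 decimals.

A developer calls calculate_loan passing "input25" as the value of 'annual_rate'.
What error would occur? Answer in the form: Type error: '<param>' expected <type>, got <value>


Spec: 'annual_rate' is declared as number; "input25" is a string.
Type error: 'annual_rate' expected number, got "input25"


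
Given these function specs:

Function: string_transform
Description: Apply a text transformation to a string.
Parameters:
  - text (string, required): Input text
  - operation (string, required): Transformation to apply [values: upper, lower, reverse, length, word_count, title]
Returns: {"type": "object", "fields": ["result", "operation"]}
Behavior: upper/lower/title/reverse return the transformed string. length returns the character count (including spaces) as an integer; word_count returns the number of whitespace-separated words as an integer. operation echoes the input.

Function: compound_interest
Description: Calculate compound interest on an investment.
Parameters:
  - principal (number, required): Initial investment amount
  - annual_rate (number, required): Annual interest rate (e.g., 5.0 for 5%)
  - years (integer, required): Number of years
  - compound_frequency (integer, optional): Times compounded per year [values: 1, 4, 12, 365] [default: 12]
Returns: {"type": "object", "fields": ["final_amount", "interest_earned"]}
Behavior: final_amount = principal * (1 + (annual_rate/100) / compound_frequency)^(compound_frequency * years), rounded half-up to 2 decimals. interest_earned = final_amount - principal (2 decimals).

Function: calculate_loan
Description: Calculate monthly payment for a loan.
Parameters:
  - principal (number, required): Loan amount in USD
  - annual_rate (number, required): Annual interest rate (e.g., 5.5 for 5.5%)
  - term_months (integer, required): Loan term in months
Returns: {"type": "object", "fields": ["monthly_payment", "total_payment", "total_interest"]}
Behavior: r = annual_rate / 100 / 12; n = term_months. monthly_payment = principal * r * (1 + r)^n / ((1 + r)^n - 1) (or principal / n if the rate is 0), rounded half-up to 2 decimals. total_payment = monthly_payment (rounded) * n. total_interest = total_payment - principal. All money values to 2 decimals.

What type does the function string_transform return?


The string_transform spec declares Returns: {"type": "object", "fields": ["result", "operation"]}
Type:
object


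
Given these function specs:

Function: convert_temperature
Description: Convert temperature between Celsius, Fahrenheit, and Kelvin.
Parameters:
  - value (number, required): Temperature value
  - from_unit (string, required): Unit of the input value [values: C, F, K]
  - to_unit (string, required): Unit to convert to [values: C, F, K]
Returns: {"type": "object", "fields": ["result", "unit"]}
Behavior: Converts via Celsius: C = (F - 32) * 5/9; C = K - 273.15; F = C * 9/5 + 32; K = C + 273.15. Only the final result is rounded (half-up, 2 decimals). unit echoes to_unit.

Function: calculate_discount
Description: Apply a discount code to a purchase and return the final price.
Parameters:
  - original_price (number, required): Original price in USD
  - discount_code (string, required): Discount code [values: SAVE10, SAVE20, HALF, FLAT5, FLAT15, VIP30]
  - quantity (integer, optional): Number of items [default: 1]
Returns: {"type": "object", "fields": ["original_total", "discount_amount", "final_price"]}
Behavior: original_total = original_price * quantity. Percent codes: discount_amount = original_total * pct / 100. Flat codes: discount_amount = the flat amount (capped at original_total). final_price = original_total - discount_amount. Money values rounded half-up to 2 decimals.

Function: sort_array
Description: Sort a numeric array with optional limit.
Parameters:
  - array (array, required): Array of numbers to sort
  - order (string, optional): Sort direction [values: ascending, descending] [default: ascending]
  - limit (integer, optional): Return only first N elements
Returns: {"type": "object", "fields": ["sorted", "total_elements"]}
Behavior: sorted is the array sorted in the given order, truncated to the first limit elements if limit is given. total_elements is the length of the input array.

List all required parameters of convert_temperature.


Parameters of convert_temperature and their required/optional flag:
  value: required
  from_unit: required
  to_unit: required
from_unit, to_unit, value


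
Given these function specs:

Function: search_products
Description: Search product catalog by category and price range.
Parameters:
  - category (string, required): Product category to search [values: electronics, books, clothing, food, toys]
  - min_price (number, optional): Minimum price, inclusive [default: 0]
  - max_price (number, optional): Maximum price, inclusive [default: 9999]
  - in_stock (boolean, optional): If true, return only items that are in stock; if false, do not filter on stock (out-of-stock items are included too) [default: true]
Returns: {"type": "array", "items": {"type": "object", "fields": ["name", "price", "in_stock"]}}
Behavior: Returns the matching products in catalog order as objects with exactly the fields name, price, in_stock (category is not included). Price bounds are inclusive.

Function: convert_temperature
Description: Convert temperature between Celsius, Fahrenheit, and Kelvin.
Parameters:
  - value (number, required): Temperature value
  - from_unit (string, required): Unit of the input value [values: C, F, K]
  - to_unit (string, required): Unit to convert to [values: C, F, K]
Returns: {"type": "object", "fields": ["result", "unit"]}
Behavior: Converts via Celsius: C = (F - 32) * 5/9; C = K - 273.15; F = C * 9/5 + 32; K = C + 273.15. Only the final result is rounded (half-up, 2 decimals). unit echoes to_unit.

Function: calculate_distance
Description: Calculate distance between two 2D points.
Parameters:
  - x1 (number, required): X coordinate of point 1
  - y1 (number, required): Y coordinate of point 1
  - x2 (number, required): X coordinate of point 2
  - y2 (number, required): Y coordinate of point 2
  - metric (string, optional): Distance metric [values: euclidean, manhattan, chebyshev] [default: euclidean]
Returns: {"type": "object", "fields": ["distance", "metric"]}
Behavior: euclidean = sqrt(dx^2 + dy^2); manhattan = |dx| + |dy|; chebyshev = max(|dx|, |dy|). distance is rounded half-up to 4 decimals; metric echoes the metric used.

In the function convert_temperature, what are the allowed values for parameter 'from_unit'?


The convert_temperature spec declares:
  - from_unit (string, required): Unit of the input value [values: C, F, K]
Allowed values:
C, F, K


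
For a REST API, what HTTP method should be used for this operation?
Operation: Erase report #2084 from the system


GET = read, POST = create, PUT = update/replace, DELETE = remove
This operation is a removal.
DELETE


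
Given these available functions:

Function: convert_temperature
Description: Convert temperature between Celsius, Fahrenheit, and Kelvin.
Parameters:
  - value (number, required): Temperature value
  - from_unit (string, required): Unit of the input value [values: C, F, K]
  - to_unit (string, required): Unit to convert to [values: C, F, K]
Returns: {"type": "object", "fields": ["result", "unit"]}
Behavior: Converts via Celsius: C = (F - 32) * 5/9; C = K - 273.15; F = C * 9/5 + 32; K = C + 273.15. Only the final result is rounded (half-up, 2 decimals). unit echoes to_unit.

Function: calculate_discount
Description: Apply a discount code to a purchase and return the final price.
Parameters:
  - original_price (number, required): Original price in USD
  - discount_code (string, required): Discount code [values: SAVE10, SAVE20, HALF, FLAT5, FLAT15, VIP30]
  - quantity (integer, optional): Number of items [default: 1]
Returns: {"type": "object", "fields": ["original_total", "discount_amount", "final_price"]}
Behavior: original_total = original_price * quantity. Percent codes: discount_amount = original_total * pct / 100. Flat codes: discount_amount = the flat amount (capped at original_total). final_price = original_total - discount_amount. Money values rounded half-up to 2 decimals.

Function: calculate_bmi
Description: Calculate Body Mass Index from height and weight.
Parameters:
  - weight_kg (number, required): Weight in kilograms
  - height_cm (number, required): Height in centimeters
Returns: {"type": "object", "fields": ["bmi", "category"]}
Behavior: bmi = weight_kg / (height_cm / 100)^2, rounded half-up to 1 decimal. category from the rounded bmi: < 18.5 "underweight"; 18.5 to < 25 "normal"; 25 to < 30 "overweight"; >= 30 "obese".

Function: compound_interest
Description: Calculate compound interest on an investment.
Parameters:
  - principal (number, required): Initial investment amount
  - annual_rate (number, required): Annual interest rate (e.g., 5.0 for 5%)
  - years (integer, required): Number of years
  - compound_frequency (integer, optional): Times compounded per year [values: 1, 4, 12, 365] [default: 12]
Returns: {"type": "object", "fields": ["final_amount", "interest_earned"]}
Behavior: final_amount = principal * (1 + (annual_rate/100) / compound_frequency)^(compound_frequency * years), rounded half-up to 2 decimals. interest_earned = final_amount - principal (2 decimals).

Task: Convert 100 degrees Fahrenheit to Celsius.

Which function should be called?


The task needs a function whose description is: Convert temperature between Celsius, Fahrenheit, and Kelvin.
convert_temperature


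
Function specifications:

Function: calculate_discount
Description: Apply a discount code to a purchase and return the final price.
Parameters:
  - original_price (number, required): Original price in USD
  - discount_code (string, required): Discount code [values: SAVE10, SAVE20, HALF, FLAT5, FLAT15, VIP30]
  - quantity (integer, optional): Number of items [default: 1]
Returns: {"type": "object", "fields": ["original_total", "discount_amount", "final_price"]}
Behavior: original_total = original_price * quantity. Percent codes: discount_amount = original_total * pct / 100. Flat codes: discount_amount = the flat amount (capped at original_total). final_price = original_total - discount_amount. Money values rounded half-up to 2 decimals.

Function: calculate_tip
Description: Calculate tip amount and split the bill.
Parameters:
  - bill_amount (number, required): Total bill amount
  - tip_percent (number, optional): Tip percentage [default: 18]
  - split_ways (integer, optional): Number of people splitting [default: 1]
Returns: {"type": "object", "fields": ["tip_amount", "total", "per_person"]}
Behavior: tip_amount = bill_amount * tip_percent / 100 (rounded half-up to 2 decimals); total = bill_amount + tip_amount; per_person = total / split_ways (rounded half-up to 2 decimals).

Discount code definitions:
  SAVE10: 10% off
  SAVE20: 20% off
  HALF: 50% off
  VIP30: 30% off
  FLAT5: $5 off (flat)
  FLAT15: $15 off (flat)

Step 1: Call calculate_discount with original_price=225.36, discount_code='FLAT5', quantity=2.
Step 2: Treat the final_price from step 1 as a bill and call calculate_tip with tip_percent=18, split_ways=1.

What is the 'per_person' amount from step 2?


Step 1: calculate_discount(original_price=225.36, discount_code=FLAT5, quantity=2)
  original_total = 225.36 * 2 = 450.72
  FLAT5 = $5 flat: discount_amount = min(5.00, 450.72) = 5.00
  final_price = 450.72 - 5.00 = 445.72
  -> final_price = 445.72
Step 2: calculate_tip(bill_amount=445.72, tip_percent=18, split_ways=1)
  tip_amount = 445.72 * 18/100 = 80.2296 -> 80.23
  total = 445.72 + 80.23 = 525.95
  per_person = 525.95 / 1 = 525.95 -> 525.95
  -> per_person = 525.95
$525.95


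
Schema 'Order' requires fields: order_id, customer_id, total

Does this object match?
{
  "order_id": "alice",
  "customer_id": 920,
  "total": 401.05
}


Checking required fields... All present.
Valid - all required fields present


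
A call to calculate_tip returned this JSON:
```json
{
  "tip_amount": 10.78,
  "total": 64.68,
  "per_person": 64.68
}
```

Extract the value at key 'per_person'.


64.68


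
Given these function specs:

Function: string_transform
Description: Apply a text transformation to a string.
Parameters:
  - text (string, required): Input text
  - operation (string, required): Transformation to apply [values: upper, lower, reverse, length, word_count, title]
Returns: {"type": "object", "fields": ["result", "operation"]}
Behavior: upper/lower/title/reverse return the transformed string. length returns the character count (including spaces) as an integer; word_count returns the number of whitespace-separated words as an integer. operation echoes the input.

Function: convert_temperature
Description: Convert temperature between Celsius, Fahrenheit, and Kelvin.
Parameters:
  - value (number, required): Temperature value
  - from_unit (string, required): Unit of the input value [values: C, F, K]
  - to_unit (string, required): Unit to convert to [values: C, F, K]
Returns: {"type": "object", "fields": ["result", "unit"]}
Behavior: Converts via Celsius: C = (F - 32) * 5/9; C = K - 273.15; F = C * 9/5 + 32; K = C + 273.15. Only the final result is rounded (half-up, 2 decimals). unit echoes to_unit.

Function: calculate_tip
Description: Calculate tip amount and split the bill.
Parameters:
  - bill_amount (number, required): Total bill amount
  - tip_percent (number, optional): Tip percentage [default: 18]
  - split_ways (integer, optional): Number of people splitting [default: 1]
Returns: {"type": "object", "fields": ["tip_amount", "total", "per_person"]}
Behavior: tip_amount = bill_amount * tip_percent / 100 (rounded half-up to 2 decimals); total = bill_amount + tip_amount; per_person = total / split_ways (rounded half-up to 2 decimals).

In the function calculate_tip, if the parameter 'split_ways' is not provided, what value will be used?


The calculate_tip spec declares:
  - split_ways (integer, optional): Number of people splitting [default: 1]
Default:
1


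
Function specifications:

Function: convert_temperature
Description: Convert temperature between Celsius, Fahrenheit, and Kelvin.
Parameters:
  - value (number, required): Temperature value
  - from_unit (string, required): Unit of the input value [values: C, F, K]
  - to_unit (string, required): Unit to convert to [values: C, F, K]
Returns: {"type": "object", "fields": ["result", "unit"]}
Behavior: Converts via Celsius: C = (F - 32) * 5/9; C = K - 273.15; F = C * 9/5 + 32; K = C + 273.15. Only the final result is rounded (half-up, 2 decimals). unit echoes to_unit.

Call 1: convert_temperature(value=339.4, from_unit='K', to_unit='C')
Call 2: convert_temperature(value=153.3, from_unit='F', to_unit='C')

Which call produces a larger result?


Call 1:
  To C: 339.4 - 273.15 = 66.25
  Target is C: 66.25
  Round to 2 decimals: 66.25
  -> 66.25 C
Call 2:
  To C: (153.3 - 32) * 5/9 = 67.388889
  Target is C: 67.388889
  Round to 2 decimals: 67.39
  -> 67.39 C
Call 2 (67.39 C)


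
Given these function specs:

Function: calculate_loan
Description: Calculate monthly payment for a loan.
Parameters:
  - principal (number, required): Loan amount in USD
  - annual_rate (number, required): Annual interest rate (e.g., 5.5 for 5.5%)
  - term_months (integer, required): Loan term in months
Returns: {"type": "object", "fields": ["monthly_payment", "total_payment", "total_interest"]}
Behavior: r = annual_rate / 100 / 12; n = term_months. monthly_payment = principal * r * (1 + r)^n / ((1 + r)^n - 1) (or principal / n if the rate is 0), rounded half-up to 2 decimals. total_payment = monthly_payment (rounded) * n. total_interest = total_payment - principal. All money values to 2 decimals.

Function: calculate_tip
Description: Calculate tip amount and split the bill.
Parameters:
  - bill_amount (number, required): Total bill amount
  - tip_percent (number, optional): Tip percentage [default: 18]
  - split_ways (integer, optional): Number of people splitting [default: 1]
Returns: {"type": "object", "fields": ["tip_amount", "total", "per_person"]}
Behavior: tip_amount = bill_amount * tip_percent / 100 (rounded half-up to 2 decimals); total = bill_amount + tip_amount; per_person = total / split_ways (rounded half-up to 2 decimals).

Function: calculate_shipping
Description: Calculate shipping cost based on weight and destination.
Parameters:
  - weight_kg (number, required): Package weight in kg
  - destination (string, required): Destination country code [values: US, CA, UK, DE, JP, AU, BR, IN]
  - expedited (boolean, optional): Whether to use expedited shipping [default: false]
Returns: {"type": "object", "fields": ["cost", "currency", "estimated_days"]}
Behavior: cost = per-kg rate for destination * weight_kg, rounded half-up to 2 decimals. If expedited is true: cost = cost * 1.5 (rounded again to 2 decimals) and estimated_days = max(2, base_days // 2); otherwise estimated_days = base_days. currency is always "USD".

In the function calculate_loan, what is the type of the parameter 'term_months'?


The calculate_loan spec declares:
  - term_months (integer, required): Loan term in months
Type:
integer


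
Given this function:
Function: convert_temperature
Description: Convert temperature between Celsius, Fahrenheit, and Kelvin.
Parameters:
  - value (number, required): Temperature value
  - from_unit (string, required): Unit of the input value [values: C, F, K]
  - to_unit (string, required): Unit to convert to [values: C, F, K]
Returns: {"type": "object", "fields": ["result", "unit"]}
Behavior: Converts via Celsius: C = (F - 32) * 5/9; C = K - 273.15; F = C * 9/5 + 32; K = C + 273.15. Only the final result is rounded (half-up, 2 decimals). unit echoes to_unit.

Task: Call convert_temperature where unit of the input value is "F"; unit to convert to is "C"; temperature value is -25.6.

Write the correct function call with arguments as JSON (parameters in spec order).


Mapping each described value to its parameter name:
  'Unit of the input value' -> from_unit = "F"
  'Unit to convert to' -> to_unit = "C"
  'Temperature value' -> value = -25.6
convert_temperature({"value": -25.6, "from_unit": "F", "to_unit": "C"})


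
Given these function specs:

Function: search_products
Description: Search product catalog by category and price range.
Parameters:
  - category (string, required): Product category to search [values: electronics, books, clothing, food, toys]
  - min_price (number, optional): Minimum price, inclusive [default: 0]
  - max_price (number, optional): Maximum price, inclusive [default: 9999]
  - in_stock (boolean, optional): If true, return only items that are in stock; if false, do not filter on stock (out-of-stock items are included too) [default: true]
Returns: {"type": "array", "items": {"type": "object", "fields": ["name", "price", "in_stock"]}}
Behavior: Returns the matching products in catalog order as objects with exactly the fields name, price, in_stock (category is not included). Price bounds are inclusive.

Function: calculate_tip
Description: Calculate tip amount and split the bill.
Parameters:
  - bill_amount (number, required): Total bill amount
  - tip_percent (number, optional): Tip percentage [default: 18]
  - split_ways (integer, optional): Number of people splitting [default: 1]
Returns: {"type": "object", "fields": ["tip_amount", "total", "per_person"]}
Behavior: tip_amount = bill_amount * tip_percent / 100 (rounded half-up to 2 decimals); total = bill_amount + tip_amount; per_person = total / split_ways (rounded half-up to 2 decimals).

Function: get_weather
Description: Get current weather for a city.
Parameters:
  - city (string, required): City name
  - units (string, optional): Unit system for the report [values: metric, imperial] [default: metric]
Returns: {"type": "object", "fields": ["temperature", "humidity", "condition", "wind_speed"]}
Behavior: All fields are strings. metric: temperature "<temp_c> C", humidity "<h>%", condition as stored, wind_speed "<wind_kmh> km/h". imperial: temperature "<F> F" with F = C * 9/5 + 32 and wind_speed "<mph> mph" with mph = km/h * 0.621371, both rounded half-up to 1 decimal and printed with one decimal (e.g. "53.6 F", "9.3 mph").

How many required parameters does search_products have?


Parameters of search_products: category (required), min_price (optional), max_price (optional), in_stock (optional)
Required count:
1


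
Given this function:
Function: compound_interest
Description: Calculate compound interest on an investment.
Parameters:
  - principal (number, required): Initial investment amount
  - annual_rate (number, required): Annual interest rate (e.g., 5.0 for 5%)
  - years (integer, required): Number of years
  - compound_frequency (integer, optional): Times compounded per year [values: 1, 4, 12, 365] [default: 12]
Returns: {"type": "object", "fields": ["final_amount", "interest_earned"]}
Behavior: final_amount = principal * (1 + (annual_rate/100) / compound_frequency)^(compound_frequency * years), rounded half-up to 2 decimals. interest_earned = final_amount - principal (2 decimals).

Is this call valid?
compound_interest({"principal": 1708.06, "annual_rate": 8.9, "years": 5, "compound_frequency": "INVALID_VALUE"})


Checking parameter values...
Parameter 'compound_frequency' has value 'INVALID_VALUE' not in allowed: 1, 4, 12, 365
Invalid - 'compound_frequency' must be one of 1, 4, 12, 365


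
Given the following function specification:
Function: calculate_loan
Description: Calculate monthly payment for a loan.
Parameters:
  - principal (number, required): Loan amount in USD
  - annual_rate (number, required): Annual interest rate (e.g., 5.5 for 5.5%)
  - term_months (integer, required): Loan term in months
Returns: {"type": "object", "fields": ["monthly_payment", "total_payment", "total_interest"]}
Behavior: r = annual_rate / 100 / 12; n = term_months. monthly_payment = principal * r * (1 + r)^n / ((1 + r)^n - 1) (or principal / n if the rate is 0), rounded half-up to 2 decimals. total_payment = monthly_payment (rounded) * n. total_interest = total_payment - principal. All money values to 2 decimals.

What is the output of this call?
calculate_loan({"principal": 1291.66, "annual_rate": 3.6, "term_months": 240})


r = 3.6 / 100 / 12 = 0.003 (keep full precision)
(1 + r)^240 = 2.05222004
monthly_payment = 1291.66 * 0.003 * 2.05222004 / (2.05222004 - 1) = 7.557651 -> 7.56
total_payment = 7.56 * 240 = 1814.40
total_interest = 1814.40 - 1291.66 = 522.74
Output:
{"monthly_payment": 7.56, "total_payment": 1814.4, "total_interest": 522.74}


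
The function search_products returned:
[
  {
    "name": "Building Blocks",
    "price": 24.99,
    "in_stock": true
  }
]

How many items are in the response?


Items: Building Blocks
1


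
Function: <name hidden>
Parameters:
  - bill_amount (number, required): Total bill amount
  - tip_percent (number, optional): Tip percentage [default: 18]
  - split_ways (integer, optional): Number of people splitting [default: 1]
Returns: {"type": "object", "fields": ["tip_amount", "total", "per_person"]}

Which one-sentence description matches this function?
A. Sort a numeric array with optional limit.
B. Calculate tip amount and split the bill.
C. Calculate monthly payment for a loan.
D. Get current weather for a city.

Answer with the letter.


Parameters bill_amount, tip_percent, split_ways and return ["tip_amount", "total", "per_person"] fit: Calculate tip amount and split the bill.
B


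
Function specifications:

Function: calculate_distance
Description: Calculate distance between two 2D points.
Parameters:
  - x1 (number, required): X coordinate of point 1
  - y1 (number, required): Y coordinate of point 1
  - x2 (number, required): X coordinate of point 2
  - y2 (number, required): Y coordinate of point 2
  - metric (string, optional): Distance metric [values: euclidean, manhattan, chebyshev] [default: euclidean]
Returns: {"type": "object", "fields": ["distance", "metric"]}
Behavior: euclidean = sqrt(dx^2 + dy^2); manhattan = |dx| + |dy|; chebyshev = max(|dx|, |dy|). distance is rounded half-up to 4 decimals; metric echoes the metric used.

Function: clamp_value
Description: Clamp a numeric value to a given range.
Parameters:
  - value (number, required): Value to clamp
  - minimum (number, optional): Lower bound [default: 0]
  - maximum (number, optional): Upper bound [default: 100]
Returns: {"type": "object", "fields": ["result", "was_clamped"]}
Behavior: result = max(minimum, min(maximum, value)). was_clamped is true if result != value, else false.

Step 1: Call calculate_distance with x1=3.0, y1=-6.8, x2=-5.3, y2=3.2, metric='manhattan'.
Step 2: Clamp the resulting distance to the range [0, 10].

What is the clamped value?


Step 1: calculate_distance (manhattan)
  |dx| = |-5.3 - 3| = 8.3; |dy| = |3.2 - -6.8| = 10
  manhattan: 8.3 + 10 = 18.3
  Round to 4 decimals: 18.3
  -> distance = 18.3
Step 2: clamp_value(value=18.3, minimum=0, maximum=10)
  result = max(0, min(10, 18.3)) = max(0, 10) = 10
  was_clamped = (10 != 18.3) = true
  -> result = 10
10


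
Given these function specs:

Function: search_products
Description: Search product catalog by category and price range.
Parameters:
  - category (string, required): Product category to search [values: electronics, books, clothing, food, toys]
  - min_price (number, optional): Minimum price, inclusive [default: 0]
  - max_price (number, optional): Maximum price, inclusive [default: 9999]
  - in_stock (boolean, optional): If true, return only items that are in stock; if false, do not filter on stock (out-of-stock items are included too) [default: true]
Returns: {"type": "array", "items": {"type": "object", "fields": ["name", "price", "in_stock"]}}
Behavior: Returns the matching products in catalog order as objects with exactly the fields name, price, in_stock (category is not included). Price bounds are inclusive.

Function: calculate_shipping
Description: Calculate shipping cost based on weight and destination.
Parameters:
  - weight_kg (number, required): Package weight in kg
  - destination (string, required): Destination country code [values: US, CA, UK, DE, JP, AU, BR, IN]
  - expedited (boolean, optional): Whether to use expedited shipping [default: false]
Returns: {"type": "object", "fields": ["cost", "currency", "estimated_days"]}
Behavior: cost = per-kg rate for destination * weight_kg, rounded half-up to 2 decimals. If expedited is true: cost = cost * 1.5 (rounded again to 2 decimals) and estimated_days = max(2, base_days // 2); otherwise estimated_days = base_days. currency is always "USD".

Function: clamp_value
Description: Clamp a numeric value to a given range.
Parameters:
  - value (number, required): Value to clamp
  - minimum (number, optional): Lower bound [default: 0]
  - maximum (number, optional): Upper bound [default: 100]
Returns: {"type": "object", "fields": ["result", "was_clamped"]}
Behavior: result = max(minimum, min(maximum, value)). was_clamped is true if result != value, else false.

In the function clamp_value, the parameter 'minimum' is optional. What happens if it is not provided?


The clamp_value spec declares:
  - minimum (number, optional): Lower bound [default: 0]
It defaults to 0


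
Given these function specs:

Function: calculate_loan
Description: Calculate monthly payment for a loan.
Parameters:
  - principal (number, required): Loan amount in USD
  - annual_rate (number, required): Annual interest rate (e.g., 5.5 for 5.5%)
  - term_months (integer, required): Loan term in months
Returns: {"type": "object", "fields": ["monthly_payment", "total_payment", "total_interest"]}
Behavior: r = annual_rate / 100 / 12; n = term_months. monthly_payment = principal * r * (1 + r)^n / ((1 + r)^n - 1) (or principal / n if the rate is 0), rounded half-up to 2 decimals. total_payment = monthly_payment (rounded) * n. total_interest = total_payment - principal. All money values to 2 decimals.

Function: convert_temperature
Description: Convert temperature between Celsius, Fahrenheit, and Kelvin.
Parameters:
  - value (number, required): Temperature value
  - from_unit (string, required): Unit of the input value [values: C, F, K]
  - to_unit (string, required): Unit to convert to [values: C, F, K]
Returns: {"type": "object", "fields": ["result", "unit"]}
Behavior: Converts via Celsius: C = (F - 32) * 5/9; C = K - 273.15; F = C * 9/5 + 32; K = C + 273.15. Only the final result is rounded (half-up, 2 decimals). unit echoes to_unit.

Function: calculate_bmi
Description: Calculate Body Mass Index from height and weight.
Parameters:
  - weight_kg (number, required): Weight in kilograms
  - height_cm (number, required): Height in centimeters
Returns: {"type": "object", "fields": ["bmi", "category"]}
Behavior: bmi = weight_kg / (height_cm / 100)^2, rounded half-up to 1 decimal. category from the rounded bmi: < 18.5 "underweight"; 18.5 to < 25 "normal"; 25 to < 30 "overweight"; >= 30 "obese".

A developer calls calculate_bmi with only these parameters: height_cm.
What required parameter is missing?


Required parameters: weight_kg, height_cm
Provided: height_cm
Missing: weight_kg
weight_kg


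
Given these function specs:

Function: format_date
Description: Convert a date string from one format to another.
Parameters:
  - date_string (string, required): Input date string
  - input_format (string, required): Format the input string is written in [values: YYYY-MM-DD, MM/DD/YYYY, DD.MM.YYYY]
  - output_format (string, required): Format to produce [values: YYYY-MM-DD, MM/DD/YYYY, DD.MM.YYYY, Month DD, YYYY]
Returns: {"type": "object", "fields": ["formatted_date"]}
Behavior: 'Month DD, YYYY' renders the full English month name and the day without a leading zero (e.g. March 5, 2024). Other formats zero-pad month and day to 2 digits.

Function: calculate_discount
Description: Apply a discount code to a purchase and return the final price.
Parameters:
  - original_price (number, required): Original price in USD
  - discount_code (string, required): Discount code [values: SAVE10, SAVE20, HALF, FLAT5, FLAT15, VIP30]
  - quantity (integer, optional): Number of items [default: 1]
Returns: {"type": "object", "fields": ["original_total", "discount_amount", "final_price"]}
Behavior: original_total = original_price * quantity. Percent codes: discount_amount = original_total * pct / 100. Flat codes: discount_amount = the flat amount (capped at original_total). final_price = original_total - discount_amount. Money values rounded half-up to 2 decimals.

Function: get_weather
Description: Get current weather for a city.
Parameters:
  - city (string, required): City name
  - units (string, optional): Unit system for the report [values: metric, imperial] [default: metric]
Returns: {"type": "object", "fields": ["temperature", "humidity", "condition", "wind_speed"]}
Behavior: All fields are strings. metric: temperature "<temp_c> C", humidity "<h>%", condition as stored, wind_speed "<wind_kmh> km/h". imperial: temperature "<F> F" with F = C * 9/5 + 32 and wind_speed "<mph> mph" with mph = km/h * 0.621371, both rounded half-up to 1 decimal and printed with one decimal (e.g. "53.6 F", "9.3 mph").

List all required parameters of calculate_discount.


Parameters of calculate_discount and their required/optional flag:
  original_price: required
  discount_code: required
  quantity: optional
discount_code, original_price


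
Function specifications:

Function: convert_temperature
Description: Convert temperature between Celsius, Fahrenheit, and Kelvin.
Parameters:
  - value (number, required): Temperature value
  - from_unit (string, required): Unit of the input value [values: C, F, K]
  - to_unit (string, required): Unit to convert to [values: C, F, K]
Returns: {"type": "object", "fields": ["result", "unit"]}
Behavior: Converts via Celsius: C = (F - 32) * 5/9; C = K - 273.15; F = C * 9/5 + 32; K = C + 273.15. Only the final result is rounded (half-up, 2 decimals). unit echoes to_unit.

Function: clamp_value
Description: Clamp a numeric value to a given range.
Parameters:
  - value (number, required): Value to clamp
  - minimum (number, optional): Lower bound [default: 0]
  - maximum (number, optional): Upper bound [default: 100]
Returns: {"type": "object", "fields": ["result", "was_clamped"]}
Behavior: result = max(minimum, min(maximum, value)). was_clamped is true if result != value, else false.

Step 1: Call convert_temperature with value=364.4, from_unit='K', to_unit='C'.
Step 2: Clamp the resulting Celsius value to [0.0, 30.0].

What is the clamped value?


Step 1: convert_temperature(value=364.4, from_unit=K, to_unit=C)
  To C: 364.4 - 273.15 = 91.25
  Target is C: 91.25
  Round to 2 decimals: 91.25
  -> result = 91.25 C
Step 2: clamp_value(value=91.25, minimum=0.0, maximum=30.0)
  result = max(0.0, min(30.0, 91.25)) = max(0.0, 30.0) = 30.0
  was_clamped = (30.0 != 91.25) = true
  -> result = 30.0
30.0
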